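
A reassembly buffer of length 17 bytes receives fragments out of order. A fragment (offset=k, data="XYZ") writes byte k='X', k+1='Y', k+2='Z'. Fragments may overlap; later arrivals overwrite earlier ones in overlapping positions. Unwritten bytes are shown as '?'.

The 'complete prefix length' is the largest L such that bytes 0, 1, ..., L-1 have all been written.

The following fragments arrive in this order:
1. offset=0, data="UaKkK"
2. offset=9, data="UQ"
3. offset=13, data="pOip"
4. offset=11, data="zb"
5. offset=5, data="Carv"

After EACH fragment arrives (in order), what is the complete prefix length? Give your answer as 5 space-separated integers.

Fragment 1: offset=0 data="UaKkK" -> buffer=UaKkK???????????? -> prefix_len=5
Fragment 2: offset=9 data="UQ" -> buffer=UaKkK????UQ?????? -> prefix_len=5
Fragment 3: offset=13 data="pOip" -> buffer=UaKkK????UQ??pOip -> prefix_len=5
Fragment 4: offset=11 data="zb" -> buffer=UaKkK????UQzbpOip -> prefix_len=5
Fragment 5: offset=5 data="Carv" -> buffer=UaKkKCarvUQzbpOip -> prefix_len=17

Answer: 5 5 5 5 17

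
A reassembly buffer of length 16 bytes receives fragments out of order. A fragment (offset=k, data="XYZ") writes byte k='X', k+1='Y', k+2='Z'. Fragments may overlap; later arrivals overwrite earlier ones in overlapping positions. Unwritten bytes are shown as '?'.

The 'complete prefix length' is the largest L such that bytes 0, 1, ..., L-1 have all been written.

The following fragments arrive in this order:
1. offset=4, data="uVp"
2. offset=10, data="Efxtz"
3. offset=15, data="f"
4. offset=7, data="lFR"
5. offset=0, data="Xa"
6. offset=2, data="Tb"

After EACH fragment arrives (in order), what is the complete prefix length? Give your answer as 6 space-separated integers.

Answer: 0 0 0 0 2 16

Derivation:
Fragment 1: offset=4 data="uVp" -> buffer=????uVp????????? -> prefix_len=0
Fragment 2: offset=10 data="Efxtz" -> buffer=????uVp???Efxtz? -> prefix_len=0
Fragment 3: offset=15 data="f" -> buffer=????uVp???Efxtzf -> prefix_len=0
Fragment 4: offset=7 data="lFR" -> buffer=????uVplFREfxtzf -> prefix_len=0
Fragment 5: offset=0 data="Xa" -> buffer=Xa??uVplFREfxtzf -> prefix_len=2
Fragment 6: offset=2 data="Tb" -> buffer=XaTbuVplFREfxtzf -> prefix_len=16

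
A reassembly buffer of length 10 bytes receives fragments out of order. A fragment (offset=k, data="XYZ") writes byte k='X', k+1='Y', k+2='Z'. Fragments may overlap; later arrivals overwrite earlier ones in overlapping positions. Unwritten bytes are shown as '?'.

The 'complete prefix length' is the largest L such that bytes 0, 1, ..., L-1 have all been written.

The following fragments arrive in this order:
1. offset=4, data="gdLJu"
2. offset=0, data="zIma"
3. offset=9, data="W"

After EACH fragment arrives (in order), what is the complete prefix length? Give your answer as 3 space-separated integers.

Fragment 1: offset=4 data="gdLJu" -> buffer=????gdLJu? -> prefix_len=0
Fragment 2: offset=0 data="zIma" -> buffer=zImagdLJu? -> prefix_len=9
Fragment 3: offset=9 data="W" -> buffer=zImagdLJuW -> prefix_len=10

Answer: 0 9 10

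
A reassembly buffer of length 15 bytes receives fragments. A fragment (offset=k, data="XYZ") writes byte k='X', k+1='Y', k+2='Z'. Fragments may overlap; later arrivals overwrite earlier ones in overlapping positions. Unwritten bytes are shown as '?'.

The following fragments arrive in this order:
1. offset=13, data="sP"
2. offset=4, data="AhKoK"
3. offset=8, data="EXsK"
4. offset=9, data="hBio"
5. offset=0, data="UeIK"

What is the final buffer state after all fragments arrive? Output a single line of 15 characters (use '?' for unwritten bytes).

Fragment 1: offset=13 data="sP" -> buffer=?????????????sP
Fragment 2: offset=4 data="AhKoK" -> buffer=????AhKoK????sP
Fragment 3: offset=8 data="EXsK" -> buffer=????AhKoEXsK?sP
Fragment 4: offset=9 data="hBio" -> buffer=????AhKoEhBiosP
Fragment 5: offset=0 data="UeIK" -> buffer=UeIKAhKoEhBiosP

Answer: UeIKAhKoEhBiosP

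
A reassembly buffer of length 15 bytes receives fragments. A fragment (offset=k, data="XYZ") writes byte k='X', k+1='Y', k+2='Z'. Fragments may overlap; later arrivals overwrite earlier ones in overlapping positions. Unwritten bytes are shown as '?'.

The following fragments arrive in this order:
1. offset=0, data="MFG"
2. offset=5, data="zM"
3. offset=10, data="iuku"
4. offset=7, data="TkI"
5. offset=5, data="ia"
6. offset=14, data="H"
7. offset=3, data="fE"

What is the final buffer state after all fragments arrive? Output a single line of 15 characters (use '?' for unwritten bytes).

Answer: MFGfEiaTkIiukuH

Derivation:
Fragment 1: offset=0 data="MFG" -> buffer=MFG????????????
Fragment 2: offset=5 data="zM" -> buffer=MFG??zM????????
Fragment 3: offset=10 data="iuku" -> buffer=MFG??zM???iuku?
Fragment 4: offset=7 data="TkI" -> buffer=MFG??zMTkIiuku?
Fragment 5: offset=5 data="ia" -> buffer=MFG??iaTkIiuku?
Fragment 6: offset=14 data="H" -> buffer=MFG??iaTkIiukuH
Fragment 7: offset=3 data="fE" -> buffer=MFGfEiaTkIiukuH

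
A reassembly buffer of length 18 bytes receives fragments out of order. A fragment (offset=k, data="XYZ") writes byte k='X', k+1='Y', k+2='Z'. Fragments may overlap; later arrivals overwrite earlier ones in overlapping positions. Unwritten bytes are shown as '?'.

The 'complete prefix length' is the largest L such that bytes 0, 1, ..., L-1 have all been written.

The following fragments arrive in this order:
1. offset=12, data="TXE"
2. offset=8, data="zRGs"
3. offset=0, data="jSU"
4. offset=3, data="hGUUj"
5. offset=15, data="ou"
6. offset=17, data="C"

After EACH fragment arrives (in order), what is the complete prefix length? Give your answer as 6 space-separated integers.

Answer: 0 0 3 15 17 18

Derivation:
Fragment 1: offset=12 data="TXE" -> buffer=????????????TXE??? -> prefix_len=0
Fragment 2: offset=8 data="zRGs" -> buffer=????????zRGsTXE??? -> prefix_len=0
Fragment 3: offset=0 data="jSU" -> buffer=jSU?????zRGsTXE??? -> prefix_len=3
Fragment 4: offset=3 data="hGUUj" -> buffer=jSUhGUUjzRGsTXE??? -> prefix_len=15
Fragment 5: offset=15 data="ou" -> buffer=jSUhGUUjzRGsTXEou? -> prefix_len=17
Fragment 6: offset=17 data="C" -> buffer=jSUhGUUjzRGsTXEouC -> prefix_len=18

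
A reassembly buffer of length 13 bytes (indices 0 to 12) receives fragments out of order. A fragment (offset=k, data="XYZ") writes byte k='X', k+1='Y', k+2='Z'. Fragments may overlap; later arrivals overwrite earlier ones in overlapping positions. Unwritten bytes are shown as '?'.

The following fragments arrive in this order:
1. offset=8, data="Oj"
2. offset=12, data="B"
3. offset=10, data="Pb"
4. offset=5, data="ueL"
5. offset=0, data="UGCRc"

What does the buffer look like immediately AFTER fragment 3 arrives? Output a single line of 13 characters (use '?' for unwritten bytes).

Answer: ????????OjPbB

Derivation:
Fragment 1: offset=8 data="Oj" -> buffer=????????Oj???
Fragment 2: offset=12 data="B" -> buffer=????????Oj??B
Fragment 3: offset=10 data="Pb" -> buffer=????????OjPbB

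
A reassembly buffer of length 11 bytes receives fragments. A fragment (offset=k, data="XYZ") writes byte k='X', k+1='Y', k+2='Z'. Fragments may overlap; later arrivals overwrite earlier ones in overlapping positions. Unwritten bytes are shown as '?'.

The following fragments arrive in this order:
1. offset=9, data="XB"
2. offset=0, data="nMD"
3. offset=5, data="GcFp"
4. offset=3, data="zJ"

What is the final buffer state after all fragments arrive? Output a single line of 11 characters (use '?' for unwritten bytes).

Answer: nMDzJGcFpXB

Derivation:
Fragment 1: offset=9 data="XB" -> buffer=?????????XB
Fragment 2: offset=0 data="nMD" -> buffer=nMD??????XB
Fragment 3: offset=5 data="GcFp" -> buffer=nMD??GcFpXB
Fragment 4: offset=3 data="zJ" -> buffer=nMDzJGcFpXB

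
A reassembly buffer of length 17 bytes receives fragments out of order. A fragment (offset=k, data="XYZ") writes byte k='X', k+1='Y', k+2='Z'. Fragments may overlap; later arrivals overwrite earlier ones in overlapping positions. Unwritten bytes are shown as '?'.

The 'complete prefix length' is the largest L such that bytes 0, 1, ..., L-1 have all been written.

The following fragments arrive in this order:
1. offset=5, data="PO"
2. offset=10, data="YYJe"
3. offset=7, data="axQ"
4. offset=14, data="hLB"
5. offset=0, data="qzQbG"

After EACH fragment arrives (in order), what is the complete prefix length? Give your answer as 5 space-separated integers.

Answer: 0 0 0 0 17

Derivation:
Fragment 1: offset=5 data="PO" -> buffer=?????PO?????????? -> prefix_len=0
Fragment 2: offset=10 data="YYJe" -> buffer=?????PO???YYJe??? -> prefix_len=0
Fragment 3: offset=7 data="axQ" -> buffer=?????POaxQYYJe??? -> prefix_len=0
Fragment 4: offset=14 data="hLB" -> buffer=?????POaxQYYJehLB -> prefix_len=0
Fragment 5: offset=0 data="qzQbG" -> buffer=qzQbGPOaxQYYJehLB -> prefix_len=17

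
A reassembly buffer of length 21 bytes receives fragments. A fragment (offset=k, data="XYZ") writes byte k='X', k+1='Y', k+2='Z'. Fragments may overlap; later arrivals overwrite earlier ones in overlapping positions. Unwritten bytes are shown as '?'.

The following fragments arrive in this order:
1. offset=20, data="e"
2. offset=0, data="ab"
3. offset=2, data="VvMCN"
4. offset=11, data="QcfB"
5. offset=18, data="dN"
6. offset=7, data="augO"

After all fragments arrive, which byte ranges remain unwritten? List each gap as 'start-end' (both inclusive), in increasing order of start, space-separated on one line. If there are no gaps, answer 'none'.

Fragment 1: offset=20 len=1
Fragment 2: offset=0 len=2
Fragment 3: offset=2 len=5
Fragment 4: offset=11 len=4
Fragment 5: offset=18 len=2
Fragment 6: offset=7 len=4
Gaps: 15-17

Answer: 15-17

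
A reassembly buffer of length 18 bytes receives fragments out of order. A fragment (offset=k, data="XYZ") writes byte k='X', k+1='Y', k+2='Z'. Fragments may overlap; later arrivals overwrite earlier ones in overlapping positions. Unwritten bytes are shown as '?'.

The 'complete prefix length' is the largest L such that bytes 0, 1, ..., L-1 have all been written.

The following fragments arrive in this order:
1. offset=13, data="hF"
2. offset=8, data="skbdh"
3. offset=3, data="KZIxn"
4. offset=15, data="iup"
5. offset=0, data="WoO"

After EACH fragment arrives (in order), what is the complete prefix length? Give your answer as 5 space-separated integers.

Fragment 1: offset=13 data="hF" -> buffer=?????????????hF??? -> prefix_len=0
Fragment 2: offset=8 data="skbdh" -> buffer=????????skbdhhF??? -> prefix_len=0
Fragment 3: offset=3 data="KZIxn" -> buffer=???KZIxnskbdhhF??? -> prefix_len=0
Fragment 4: offset=15 data="iup" -> buffer=???KZIxnskbdhhFiup -> prefix_len=0
Fragment 5: offset=0 data="WoO" -> buffer=WoOKZIxnskbdhhFiup -> prefix_len=18

Answer: 0 0 0 0 18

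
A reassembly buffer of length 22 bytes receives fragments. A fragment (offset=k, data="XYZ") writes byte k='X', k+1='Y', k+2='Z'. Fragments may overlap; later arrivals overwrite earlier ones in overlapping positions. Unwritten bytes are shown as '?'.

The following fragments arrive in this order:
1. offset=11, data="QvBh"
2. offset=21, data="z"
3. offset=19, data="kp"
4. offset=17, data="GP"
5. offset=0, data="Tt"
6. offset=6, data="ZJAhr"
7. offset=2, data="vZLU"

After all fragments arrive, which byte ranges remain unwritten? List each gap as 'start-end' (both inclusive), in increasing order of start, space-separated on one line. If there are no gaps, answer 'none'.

Answer: 15-16

Derivation:
Fragment 1: offset=11 len=4
Fragment 2: offset=21 len=1
Fragment 3: offset=19 len=2
Fragment 4: offset=17 len=2
Fragment 5: offset=0 len=2
Fragment 6: offset=6 len=5
Fragment 7: offset=2 len=4
Gaps: 15-16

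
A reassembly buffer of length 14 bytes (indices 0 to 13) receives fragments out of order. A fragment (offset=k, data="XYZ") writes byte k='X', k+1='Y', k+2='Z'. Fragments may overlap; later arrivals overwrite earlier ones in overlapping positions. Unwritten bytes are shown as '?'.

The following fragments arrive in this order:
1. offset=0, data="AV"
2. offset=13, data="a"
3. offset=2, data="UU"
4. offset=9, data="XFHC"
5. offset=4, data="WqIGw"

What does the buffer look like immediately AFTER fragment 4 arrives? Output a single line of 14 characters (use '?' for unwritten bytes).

Fragment 1: offset=0 data="AV" -> buffer=AV????????????
Fragment 2: offset=13 data="a" -> buffer=AV???????????a
Fragment 3: offset=2 data="UU" -> buffer=AVUU?????????a
Fragment 4: offset=9 data="XFHC" -> buffer=AVUU?????XFHCa

Answer: AVUU?????XFHCa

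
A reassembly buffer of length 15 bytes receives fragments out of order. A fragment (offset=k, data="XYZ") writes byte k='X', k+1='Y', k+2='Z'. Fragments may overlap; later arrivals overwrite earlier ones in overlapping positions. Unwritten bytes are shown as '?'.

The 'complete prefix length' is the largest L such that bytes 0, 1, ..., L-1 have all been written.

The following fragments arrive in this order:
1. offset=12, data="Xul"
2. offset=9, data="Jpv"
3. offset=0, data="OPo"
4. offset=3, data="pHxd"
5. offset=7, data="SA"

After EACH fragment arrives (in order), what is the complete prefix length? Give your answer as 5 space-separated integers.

Answer: 0 0 3 7 15

Derivation:
Fragment 1: offset=12 data="Xul" -> buffer=????????????Xul -> prefix_len=0
Fragment 2: offset=9 data="Jpv" -> buffer=?????????JpvXul -> prefix_len=0
Fragment 3: offset=0 data="OPo" -> buffer=OPo??????JpvXul -> prefix_len=3
Fragment 4: offset=3 data="pHxd" -> buffer=OPopHxd??JpvXul -> prefix_len=7
Fragment 5: offset=7 data="SA" -> buffer=OPopHxdSAJpvXul -> prefix_len=15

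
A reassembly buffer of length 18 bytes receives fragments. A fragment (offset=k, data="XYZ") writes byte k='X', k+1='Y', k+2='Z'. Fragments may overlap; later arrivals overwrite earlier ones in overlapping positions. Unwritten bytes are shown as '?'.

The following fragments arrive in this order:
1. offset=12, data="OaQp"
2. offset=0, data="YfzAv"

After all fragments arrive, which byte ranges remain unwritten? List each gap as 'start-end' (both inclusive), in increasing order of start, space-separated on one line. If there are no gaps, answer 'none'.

Answer: 5-11 16-17

Derivation:
Fragment 1: offset=12 len=4
Fragment 2: offset=0 len=5
Gaps: 5-11 16-17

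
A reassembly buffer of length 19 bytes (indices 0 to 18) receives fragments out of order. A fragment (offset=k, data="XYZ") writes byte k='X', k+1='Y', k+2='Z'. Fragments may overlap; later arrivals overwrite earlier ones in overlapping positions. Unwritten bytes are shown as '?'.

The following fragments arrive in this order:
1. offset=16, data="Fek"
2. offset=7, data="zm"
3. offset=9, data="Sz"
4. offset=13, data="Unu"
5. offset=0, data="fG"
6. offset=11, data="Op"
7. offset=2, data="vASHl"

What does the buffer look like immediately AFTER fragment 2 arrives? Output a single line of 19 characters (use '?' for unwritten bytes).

Answer: ???????zm???????Fek

Derivation:
Fragment 1: offset=16 data="Fek" -> buffer=????????????????Fek
Fragment 2: offset=7 data="zm" -> buffer=???????zm???????Fek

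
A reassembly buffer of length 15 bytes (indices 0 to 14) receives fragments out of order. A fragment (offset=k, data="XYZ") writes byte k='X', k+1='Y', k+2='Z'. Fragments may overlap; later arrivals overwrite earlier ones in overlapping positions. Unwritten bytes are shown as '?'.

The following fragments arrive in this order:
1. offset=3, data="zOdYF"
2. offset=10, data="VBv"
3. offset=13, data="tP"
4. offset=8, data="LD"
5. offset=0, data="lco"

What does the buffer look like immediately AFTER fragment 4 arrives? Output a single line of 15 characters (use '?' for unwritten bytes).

Fragment 1: offset=3 data="zOdYF" -> buffer=???zOdYF???????
Fragment 2: offset=10 data="VBv" -> buffer=???zOdYF??VBv??
Fragment 3: offset=13 data="tP" -> buffer=???zOdYF??VBvtP
Fragment 4: offset=8 data="LD" -> buffer=???zOdYFLDVBvtP

Answer: ???zOdYFLDVBvtP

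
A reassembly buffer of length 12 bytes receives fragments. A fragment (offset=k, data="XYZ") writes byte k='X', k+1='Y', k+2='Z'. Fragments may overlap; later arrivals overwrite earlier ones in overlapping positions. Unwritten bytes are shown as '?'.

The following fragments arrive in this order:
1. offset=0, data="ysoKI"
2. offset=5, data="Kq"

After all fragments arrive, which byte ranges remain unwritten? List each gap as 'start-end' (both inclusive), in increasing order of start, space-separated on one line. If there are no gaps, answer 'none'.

Answer: 7-11

Derivation:
Fragment 1: offset=0 len=5
Fragment 2: offset=5 len=2
Gaps: 7-11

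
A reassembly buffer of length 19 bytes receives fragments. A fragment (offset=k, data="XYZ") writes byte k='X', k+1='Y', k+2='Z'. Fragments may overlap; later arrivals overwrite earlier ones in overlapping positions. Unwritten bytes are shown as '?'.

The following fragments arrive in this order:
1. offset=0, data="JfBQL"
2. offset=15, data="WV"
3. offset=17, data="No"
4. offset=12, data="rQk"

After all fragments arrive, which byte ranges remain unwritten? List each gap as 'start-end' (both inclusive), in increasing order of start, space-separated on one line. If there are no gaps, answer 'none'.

Answer: 5-11

Derivation:
Fragment 1: offset=0 len=5
Fragment 2: offset=15 len=2
Fragment 3: offset=17 len=2
Fragment 4: offset=12 len=3
Gaps: 5-11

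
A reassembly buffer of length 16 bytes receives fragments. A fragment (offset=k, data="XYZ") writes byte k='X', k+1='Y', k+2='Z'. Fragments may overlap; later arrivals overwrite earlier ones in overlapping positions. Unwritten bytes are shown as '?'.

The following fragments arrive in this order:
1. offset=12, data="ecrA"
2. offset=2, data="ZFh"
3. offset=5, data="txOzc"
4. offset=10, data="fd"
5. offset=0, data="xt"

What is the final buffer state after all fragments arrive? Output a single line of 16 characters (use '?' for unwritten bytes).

Answer: xtZFhtxOzcfdecrA

Derivation:
Fragment 1: offset=12 data="ecrA" -> buffer=????????????ecrA
Fragment 2: offset=2 data="ZFh" -> buffer=??ZFh???????ecrA
Fragment 3: offset=5 data="txOzc" -> buffer=??ZFhtxOzc??ecrA
Fragment 4: offset=10 data="fd" -> buffer=??ZFhtxOzcfdecrA
Fragment 5: offset=0 data="xt" -> buffer=xtZFhtxOzcfdecrA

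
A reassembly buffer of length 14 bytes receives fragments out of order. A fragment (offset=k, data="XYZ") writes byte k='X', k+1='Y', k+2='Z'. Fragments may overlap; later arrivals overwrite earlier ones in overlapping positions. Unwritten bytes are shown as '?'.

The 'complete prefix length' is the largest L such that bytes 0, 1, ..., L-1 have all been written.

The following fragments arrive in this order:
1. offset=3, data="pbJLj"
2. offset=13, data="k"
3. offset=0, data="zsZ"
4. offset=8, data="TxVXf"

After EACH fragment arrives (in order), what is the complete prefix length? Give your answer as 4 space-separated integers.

Fragment 1: offset=3 data="pbJLj" -> buffer=???pbJLj?????? -> prefix_len=0
Fragment 2: offset=13 data="k" -> buffer=???pbJLj?????k -> prefix_len=0
Fragment 3: offset=0 data="zsZ" -> buffer=zsZpbJLj?????k -> prefix_len=8
Fragment 4: offset=8 data="TxVXf" -> buffer=zsZpbJLjTxVXfk -> prefix_len=14

Answer: 0 0 8 14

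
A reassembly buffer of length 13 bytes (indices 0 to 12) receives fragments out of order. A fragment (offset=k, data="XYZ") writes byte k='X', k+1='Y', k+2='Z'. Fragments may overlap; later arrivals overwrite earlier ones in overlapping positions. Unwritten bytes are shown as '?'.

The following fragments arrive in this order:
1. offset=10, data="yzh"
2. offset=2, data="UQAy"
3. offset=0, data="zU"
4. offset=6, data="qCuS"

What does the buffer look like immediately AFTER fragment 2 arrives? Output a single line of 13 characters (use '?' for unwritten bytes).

Answer: ??UQAy????yzh

Derivation:
Fragment 1: offset=10 data="yzh" -> buffer=??????????yzh
Fragment 2: offset=2 data="UQAy" -> buffer=??UQAy????yzh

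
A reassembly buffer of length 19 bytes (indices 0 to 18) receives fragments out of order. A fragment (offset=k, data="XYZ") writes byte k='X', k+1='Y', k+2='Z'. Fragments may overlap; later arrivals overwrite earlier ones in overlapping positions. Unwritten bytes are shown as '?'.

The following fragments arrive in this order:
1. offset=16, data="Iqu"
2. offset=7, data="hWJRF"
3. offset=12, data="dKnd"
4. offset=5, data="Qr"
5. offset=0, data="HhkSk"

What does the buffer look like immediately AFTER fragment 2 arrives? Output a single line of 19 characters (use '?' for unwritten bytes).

Fragment 1: offset=16 data="Iqu" -> buffer=????????????????Iqu
Fragment 2: offset=7 data="hWJRF" -> buffer=???????hWJRF????Iqu

Answer: ???????hWJRF????Iqu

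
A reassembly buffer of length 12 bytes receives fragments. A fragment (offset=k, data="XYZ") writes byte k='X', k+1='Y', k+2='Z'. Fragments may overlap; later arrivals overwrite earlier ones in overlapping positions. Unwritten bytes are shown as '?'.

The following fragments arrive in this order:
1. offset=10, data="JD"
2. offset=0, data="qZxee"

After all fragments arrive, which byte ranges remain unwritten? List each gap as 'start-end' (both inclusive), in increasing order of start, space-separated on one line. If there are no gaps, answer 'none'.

Fragment 1: offset=10 len=2
Fragment 2: offset=0 len=5
Gaps: 5-9

Answer: 5-9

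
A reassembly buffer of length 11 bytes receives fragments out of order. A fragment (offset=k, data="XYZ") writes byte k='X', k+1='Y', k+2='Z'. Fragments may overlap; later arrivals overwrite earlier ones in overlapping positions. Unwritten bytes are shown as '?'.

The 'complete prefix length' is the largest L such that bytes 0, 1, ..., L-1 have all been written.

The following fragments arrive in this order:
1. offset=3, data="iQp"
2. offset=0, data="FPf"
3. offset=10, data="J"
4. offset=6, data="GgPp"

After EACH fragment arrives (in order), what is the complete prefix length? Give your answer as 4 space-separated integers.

Fragment 1: offset=3 data="iQp" -> buffer=???iQp????? -> prefix_len=0
Fragment 2: offset=0 data="FPf" -> buffer=FPfiQp????? -> prefix_len=6
Fragment 3: offset=10 data="J" -> buffer=FPfiQp????J -> prefix_len=6
Fragment 4: offset=6 data="GgPp" -> buffer=FPfiQpGgPpJ -> prefix_len=11

Answer: 0 6 6 11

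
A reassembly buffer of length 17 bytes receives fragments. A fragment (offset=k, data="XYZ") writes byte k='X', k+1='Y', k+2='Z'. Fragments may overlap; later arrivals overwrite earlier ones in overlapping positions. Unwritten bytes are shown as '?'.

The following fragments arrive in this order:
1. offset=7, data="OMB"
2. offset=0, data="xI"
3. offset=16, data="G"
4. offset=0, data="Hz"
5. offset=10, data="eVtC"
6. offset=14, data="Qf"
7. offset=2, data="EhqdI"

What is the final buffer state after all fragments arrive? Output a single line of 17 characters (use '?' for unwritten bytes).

Fragment 1: offset=7 data="OMB" -> buffer=???????OMB???????
Fragment 2: offset=0 data="xI" -> buffer=xI?????OMB???????
Fragment 3: offset=16 data="G" -> buffer=xI?????OMB??????G
Fragment 4: offset=0 data="Hz" -> buffer=Hz?????OMB??????G
Fragment 5: offset=10 data="eVtC" -> buffer=Hz?????OMBeVtC??G
Fragment 6: offset=14 data="Qf" -> buffer=Hz?????OMBeVtCQfG
Fragment 7: offset=2 data="EhqdI" -> buffer=HzEhqdIOMBeVtCQfG

Answer: HzEhqdIOMBeVtCQfG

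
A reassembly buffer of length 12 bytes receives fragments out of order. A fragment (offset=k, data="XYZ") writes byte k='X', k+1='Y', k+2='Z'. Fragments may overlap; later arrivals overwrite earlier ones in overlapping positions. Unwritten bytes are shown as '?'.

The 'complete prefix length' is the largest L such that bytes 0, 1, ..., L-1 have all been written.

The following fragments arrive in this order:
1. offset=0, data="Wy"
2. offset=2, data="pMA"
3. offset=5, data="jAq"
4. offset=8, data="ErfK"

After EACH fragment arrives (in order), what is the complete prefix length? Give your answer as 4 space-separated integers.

Answer: 2 5 8 12

Derivation:
Fragment 1: offset=0 data="Wy" -> buffer=Wy?????????? -> prefix_len=2
Fragment 2: offset=2 data="pMA" -> buffer=WypMA??????? -> prefix_len=5
Fragment 3: offset=5 data="jAq" -> buffer=WypMAjAq???? -> prefix_len=8
Fragment 4: offset=8 data="ErfK" -> buffer=WypMAjAqErfK -> prefix_len=12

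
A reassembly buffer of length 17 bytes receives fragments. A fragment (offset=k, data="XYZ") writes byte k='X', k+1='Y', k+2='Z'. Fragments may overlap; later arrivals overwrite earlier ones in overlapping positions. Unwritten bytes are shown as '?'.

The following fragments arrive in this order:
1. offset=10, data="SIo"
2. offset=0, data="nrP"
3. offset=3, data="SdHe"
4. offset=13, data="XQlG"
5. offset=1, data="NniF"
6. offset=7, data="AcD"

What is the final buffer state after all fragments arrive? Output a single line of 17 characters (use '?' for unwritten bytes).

Answer: nNniFHeAcDSIoXQlG

Derivation:
Fragment 1: offset=10 data="SIo" -> buffer=??????????SIo????
Fragment 2: offset=0 data="nrP" -> buffer=nrP???????SIo????
Fragment 3: offset=3 data="SdHe" -> buffer=nrPSdHe???SIo????
Fragment 4: offset=13 data="XQlG" -> buffer=nrPSdHe???SIoXQlG
Fragment 5: offset=1 data="NniF" -> buffer=nNniFHe???SIoXQlG
Fragment 6: offset=7 data="AcD" -> buffer=nNniFHeAcDSIoXQlG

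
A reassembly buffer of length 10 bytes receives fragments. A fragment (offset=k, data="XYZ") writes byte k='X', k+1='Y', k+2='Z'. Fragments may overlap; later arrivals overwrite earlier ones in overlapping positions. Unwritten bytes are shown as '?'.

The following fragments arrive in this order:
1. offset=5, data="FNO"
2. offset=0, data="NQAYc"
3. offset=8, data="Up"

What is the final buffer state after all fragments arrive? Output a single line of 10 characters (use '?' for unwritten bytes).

Fragment 1: offset=5 data="FNO" -> buffer=?????FNO??
Fragment 2: offset=0 data="NQAYc" -> buffer=NQAYcFNO??
Fragment 3: offset=8 data="Up" -> buffer=NQAYcFNOUp

Answer: NQAYcFNOUp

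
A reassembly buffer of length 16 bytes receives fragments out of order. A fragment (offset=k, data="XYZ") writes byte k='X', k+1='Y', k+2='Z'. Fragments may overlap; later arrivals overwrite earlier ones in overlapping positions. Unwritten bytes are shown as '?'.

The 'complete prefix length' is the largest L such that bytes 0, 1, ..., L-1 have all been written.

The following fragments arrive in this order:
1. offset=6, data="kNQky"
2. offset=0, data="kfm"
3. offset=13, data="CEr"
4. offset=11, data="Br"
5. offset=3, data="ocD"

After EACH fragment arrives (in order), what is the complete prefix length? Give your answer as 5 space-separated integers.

Answer: 0 3 3 3 16

Derivation:
Fragment 1: offset=6 data="kNQky" -> buffer=??????kNQky????? -> prefix_len=0
Fragment 2: offset=0 data="kfm" -> buffer=kfm???kNQky????? -> prefix_len=3
Fragment 3: offset=13 data="CEr" -> buffer=kfm???kNQky??CEr -> prefix_len=3
Fragment 4: offset=11 data="Br" -> buffer=kfm???kNQkyBrCEr -> prefix_len=3
Fragment 5: offset=3 data="ocD" -> buffer=kfmocDkNQkyBrCEr -> prefix_len=16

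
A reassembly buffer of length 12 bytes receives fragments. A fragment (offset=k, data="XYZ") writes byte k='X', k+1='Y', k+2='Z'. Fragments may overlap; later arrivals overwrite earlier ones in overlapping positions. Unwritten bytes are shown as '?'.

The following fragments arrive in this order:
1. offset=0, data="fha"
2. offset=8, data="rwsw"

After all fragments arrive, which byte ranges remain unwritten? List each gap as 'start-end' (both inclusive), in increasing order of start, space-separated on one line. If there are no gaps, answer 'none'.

Fragment 1: offset=0 len=3
Fragment 2: offset=8 len=4
Gaps: 3-7

Answer: 3-7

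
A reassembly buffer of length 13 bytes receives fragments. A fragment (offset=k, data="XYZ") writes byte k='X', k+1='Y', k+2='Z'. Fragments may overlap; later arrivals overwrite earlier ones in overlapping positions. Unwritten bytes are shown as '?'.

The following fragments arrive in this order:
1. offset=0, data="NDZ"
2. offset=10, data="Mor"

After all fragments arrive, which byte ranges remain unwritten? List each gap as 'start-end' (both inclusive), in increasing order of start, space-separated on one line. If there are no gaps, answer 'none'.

Fragment 1: offset=0 len=3
Fragment 2: offset=10 len=3
Gaps: 3-9

Answer: 3-9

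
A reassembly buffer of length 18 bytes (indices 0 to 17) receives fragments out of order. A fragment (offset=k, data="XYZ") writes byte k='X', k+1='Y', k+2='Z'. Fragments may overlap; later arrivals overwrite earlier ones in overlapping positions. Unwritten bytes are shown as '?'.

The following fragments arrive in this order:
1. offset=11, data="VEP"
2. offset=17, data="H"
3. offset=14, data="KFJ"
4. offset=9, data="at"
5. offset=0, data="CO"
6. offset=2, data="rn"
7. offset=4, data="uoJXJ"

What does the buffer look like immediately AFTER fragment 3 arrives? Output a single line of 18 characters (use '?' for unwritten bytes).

Answer: ???????????VEPKFJH

Derivation:
Fragment 1: offset=11 data="VEP" -> buffer=???????????VEP????
Fragment 2: offset=17 data="H" -> buffer=???????????VEP???H
Fragment 3: offset=14 data="KFJ" -> buffer=???????????VEPKFJH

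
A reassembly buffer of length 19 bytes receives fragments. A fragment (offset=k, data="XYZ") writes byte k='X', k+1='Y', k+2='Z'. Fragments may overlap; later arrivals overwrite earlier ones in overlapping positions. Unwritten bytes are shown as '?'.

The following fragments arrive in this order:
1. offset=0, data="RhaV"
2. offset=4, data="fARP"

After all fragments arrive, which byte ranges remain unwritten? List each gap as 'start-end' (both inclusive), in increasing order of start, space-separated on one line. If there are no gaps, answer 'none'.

Answer: 8-18

Derivation:
Fragment 1: offset=0 len=4
Fragment 2: offset=4 len=4
Gaps: 8-18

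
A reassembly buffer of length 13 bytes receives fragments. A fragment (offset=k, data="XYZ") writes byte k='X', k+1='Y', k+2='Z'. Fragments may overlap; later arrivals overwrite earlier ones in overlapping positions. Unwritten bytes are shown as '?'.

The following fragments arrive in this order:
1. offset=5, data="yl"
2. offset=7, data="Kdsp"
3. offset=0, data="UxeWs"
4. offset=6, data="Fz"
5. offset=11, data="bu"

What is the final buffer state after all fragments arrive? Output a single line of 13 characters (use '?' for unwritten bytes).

Answer: UxeWsyFzdspbu

Derivation:
Fragment 1: offset=5 data="yl" -> buffer=?????yl??????
Fragment 2: offset=7 data="Kdsp" -> buffer=?????ylKdsp??
Fragment 3: offset=0 data="UxeWs" -> buffer=UxeWsylKdsp??
Fragment 4: offset=6 data="Fz" -> buffer=UxeWsyFzdsp??
Fragment 5: offset=11 data="bu" -> buffer=UxeWsyFzdspbu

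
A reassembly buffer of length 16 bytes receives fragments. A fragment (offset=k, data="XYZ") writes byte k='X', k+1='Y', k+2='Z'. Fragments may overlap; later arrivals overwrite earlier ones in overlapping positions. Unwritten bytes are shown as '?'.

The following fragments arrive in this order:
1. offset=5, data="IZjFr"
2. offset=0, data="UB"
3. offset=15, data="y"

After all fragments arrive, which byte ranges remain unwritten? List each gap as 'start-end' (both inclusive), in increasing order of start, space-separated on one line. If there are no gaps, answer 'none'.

Answer: 2-4 10-14

Derivation:
Fragment 1: offset=5 len=5
Fragment 2: offset=0 len=2
Fragment 3: offset=15 len=1
Gaps: 2-4 10-14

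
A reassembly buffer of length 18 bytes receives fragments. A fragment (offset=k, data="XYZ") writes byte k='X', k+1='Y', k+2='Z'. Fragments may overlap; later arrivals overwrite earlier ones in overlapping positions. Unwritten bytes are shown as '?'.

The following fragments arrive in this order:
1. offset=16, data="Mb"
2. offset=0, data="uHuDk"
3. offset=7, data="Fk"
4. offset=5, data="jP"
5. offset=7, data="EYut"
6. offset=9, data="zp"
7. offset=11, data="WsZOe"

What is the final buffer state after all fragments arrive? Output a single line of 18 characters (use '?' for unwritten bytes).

Answer: uHuDkjPEYzpWsZOeMb

Derivation:
Fragment 1: offset=16 data="Mb" -> buffer=????????????????Mb
Fragment 2: offset=0 data="uHuDk" -> buffer=uHuDk???????????Mb
Fragment 3: offset=7 data="Fk" -> buffer=uHuDk??Fk???????Mb
Fragment 4: offset=5 data="jP" -> buffer=uHuDkjPFk???????Mb
Fragment 5: offset=7 data="EYut" -> buffer=uHuDkjPEYut?????Mb
Fragment 6: offset=9 data="zp" -> buffer=uHuDkjPEYzp?????Mb
Fragment 7: offset=11 data="WsZOe" -> buffer=uHuDkjPEYzpWsZOeMb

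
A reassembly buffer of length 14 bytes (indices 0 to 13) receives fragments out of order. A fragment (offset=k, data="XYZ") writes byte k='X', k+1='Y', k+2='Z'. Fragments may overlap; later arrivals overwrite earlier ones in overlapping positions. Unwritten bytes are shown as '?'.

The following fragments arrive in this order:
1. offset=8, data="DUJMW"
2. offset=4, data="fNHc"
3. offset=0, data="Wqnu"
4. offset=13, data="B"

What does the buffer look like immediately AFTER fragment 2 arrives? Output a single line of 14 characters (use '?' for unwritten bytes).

Fragment 1: offset=8 data="DUJMW" -> buffer=????????DUJMW?
Fragment 2: offset=4 data="fNHc" -> buffer=????fNHcDUJMW?

Answer: ????fNHcDUJMW?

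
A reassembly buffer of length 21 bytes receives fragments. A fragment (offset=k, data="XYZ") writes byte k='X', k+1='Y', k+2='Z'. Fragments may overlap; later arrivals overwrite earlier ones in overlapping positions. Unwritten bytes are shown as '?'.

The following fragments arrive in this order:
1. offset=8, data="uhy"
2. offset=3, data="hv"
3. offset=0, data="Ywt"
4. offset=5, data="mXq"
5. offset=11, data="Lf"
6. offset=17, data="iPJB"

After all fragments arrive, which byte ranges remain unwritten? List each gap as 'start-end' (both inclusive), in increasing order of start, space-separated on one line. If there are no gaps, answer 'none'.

Answer: 13-16

Derivation:
Fragment 1: offset=8 len=3
Fragment 2: offset=3 len=2
Fragment 3: offset=0 len=3
Fragment 4: offset=5 len=3
Fragment 5: offset=11 len=2
Fragment 6: offset=17 len=4
Gaps: 13-16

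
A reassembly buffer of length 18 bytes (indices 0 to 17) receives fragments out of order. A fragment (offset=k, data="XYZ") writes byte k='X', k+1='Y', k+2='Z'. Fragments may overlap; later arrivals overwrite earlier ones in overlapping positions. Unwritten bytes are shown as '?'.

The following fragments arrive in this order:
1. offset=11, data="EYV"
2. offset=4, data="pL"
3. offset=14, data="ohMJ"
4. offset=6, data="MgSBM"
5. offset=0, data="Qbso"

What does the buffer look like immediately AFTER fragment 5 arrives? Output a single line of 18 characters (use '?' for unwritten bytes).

Fragment 1: offset=11 data="EYV" -> buffer=???????????EYV????
Fragment 2: offset=4 data="pL" -> buffer=????pL?????EYV????
Fragment 3: offset=14 data="ohMJ" -> buffer=????pL?????EYVohMJ
Fragment 4: offset=6 data="MgSBM" -> buffer=????pLMgSBMEYVohMJ
Fragment 5: offset=0 data="Qbso" -> buffer=QbsopLMgSBMEYVohMJ

Answer: QbsopLMgSBMEYVohMJ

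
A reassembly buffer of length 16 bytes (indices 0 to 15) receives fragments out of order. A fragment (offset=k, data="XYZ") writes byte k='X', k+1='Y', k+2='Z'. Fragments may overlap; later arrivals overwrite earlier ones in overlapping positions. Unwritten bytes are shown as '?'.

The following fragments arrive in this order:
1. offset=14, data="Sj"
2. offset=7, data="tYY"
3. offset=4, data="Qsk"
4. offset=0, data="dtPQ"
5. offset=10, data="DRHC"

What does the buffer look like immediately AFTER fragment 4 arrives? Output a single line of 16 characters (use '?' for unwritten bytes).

Answer: dtPQQsktYY????Sj

Derivation:
Fragment 1: offset=14 data="Sj" -> buffer=??????????????Sj
Fragment 2: offset=7 data="tYY" -> buffer=???????tYY????Sj
Fragment 3: offset=4 data="Qsk" -> buffer=????QsktYY????Sj
Fragment 4: offset=0 data="dtPQ" -> buffer=dtPQQsktYY????Sj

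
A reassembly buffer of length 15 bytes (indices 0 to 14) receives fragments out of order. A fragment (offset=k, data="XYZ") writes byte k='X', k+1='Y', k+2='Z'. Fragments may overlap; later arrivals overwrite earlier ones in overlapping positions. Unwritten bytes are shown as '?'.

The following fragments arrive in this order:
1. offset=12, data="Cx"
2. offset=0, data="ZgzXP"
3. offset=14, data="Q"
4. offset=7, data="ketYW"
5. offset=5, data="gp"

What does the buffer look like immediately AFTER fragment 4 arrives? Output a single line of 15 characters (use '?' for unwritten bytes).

Answer: ZgzXP??ketYWCxQ

Derivation:
Fragment 1: offset=12 data="Cx" -> buffer=????????????Cx?
Fragment 2: offset=0 data="ZgzXP" -> buffer=ZgzXP???????Cx?
Fragment 3: offset=14 data="Q" -> buffer=ZgzXP???????CxQ
Fragment 4: offset=7 data="ketYW" -> buffer=ZgzXP??ketYWCxQ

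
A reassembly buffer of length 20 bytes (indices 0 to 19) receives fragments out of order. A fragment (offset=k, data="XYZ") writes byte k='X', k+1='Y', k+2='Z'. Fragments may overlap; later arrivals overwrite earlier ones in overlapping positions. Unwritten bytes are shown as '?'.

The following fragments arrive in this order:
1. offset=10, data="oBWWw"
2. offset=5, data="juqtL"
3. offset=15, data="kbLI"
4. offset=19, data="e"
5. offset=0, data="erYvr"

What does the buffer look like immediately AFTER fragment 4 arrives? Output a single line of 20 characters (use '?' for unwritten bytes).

Answer: ?????juqtLoBWWwkbLIe

Derivation:
Fragment 1: offset=10 data="oBWWw" -> buffer=??????????oBWWw?????
Fragment 2: offset=5 data="juqtL" -> buffer=?????juqtLoBWWw?????
Fragment 3: offset=15 data="kbLI" -> buffer=?????juqtLoBWWwkbLI?
Fragment 4: offset=19 data="e" -> buffer=?????juqtLoBWWwkbLIe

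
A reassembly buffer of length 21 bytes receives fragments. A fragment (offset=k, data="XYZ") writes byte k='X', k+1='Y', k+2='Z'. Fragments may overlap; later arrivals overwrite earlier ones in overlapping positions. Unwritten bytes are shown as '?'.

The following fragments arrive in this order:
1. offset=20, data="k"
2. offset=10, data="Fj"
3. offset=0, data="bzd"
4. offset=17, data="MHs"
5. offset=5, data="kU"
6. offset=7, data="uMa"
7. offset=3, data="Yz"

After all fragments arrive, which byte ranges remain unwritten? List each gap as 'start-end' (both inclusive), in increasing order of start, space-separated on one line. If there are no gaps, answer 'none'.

Fragment 1: offset=20 len=1
Fragment 2: offset=10 len=2
Fragment 3: offset=0 len=3
Fragment 4: offset=17 len=3
Fragment 5: offset=5 len=2
Fragment 6: offset=7 len=3
Fragment 7: offset=3 len=2
Gaps: 12-16

Answer: 12-16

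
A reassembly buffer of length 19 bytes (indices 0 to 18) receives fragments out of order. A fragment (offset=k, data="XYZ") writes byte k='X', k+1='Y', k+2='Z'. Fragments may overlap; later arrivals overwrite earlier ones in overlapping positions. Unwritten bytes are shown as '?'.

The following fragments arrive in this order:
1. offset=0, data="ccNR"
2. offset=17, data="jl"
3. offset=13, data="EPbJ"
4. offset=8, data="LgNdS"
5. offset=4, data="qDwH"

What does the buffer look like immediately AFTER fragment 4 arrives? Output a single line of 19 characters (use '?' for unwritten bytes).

Fragment 1: offset=0 data="ccNR" -> buffer=ccNR???????????????
Fragment 2: offset=17 data="jl" -> buffer=ccNR?????????????jl
Fragment 3: offset=13 data="EPbJ" -> buffer=ccNR?????????EPbJjl
Fragment 4: offset=8 data="LgNdS" -> buffer=ccNR????LgNdSEPbJjl

Answer: ccNR????LgNdSEPbJjl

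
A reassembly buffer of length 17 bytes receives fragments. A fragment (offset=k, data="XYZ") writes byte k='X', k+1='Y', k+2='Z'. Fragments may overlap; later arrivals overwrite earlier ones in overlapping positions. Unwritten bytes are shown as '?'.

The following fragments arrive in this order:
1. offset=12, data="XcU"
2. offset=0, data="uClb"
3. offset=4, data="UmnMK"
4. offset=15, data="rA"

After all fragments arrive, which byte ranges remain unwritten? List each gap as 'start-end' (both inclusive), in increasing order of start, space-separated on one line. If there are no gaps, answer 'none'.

Fragment 1: offset=12 len=3
Fragment 2: offset=0 len=4
Fragment 3: offset=4 len=5
Fragment 4: offset=15 len=2
Gaps: 9-11

Answer: 9-11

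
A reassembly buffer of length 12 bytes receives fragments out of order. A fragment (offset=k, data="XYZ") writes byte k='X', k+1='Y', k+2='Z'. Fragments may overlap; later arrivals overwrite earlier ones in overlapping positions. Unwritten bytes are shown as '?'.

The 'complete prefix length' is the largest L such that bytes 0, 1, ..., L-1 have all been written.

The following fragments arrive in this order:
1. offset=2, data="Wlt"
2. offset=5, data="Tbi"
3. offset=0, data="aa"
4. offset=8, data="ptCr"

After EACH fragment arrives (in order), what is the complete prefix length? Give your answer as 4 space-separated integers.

Answer: 0 0 8 12

Derivation:
Fragment 1: offset=2 data="Wlt" -> buffer=??Wlt??????? -> prefix_len=0
Fragment 2: offset=5 data="Tbi" -> buffer=??WltTbi???? -> prefix_len=0
Fragment 3: offset=0 data="aa" -> buffer=aaWltTbi???? -> prefix_len=8
Fragment 4: offset=8 data="ptCr" -> buffer=aaWltTbiptCr -> prefix_len=12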